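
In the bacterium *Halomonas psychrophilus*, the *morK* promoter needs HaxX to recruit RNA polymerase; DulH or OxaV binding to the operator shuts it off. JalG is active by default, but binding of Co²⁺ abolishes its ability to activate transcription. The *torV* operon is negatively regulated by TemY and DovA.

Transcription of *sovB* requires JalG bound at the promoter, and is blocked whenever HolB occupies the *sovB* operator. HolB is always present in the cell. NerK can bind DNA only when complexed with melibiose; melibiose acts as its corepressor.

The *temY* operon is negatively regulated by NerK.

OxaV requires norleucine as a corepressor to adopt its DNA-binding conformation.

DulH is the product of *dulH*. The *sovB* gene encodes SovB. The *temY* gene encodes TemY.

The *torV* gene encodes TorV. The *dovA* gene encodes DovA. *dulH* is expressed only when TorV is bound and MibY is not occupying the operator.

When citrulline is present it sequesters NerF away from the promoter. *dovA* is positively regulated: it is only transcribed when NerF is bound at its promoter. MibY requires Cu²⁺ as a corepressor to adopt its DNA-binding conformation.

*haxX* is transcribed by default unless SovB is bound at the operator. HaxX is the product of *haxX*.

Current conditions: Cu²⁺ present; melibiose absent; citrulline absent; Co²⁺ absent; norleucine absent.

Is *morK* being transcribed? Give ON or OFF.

Cu²⁺ is present, so MibY is active.
Melibiose is absent, so NerK is inactive.
With no repressor bound, *temY* is transcribed.
So TemY is produced and active.
Citrulline is absent, so NerF is active.
No repressor is bound and NerF is active, so *dovA* is transcribed.
So DovA is produced and active.
With repressor TemY bound, *torV* is not transcribed.
So TorV is not produced.
With repressor MibY bound, *dulH* is not transcribed.
So DulH is not produced.
HolB is produced constitutively and is active.
Co²⁺ is absent, so JalG is active.
With repressor HolB bound, *sovB* is not transcribed.
So SovB is not produced.
With no repressor bound, *haxX* is transcribed.
So HaxX is produced and active.
Norleucine is absent, so OxaV is inactive.
No repressor is bound and HaxX is active, so *morK* is transcribed.

ON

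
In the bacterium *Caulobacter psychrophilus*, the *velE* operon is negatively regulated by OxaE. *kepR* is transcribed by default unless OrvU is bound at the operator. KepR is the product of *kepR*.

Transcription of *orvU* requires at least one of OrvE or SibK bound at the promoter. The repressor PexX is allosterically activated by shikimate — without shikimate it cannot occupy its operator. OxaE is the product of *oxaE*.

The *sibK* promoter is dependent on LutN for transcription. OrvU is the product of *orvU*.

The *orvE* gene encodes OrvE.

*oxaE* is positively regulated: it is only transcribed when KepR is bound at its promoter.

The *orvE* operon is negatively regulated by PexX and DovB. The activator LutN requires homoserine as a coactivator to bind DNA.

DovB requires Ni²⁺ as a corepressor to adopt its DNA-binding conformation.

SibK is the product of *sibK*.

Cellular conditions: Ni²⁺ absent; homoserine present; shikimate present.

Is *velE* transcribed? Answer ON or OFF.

Shikimate is present, so PexX is active.
Ni²⁺ is absent, so DovB is inactive.
With repressor PexX bound, *orvE* is not transcribed.
So OrvE is not produced.
Homoserine is present, so LutN is active.
No repressor is bound and LutN is active, so *sibK* is transcribed.
So SibK is produced and active.
Activator SibK is present, so *orvU* is transcribed.
So OrvU is produced and active.
With repressor OrvU bound, *kepR* is not transcribed.
So KepR is not produced.
Required activator KepR is absent, so *oxaE* is not transcribed.
So OxaE is not produced.
With no repressor bound, *velE* is transcribed.

ON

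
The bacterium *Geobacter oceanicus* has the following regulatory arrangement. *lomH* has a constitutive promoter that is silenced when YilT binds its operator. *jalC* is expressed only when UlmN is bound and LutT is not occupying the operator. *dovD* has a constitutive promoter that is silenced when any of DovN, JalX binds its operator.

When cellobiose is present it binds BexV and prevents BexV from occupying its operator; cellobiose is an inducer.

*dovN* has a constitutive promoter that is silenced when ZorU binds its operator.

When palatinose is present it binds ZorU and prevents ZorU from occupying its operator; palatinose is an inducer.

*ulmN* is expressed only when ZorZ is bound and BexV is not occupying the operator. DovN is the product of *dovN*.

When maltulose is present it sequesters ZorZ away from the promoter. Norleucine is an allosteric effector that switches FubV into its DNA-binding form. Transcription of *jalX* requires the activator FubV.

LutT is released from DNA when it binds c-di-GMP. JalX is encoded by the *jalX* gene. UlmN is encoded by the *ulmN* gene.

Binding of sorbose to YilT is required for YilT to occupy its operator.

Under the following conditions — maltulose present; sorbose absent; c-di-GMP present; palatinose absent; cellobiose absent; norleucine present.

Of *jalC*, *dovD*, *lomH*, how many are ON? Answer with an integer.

1

Cellobiose is absent, so BexV is active.
Maltulose is present, so ZorZ is inactive.
With repressor BexV bound, *ulmN* is not transcribed.
So UlmN is not produced.
c-di-GMP is present, so LutT is inactive.
Required activator UlmN is absent, so *jalC* is not transcribed.
→ *jalC* is OFF.
Palatinose is absent, so ZorU is active.
With repressor ZorU bound, *dovN* is not transcribed.
So DovN is not produced.
Norleucine is present, so FubV is active.
No repressor is bound and FubV is active, so *jalX* is transcribed.
So JalX is produced and active.
With repressor JalX bound, *dovD* is not transcribed.
→ *dovD* is OFF.
Sorbose is absent, so YilT is inactive.
With no repressor bound, *lomH* is transcribed.
→ *lomH* is ON.
1 of the 3 genes is transcribed.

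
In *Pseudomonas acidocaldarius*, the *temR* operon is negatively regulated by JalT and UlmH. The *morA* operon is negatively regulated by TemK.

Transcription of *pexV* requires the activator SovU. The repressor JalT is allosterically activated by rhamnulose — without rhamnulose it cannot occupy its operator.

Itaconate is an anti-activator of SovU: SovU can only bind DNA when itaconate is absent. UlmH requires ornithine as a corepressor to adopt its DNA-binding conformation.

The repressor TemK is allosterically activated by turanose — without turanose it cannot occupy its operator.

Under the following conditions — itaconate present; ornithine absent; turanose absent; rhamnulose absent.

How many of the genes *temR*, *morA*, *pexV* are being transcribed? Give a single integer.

2

Rhamnulose is absent, so JalT is inactive.
Ornithine is absent, so UlmH is inactive.
With no repressor bound, *temR* is transcribed.
→ *temR* is ON.
Turanose is absent, so TemK is inactive.
With no repressor bound, *morA* is transcribed.
→ *morA* is ON.
Itaconate is present, so SovU is inactive.
Required activator SovU is absent, so *pexV* is not transcribed.
→ *pexV* is OFF.
2 of the 3 genes are transcribed.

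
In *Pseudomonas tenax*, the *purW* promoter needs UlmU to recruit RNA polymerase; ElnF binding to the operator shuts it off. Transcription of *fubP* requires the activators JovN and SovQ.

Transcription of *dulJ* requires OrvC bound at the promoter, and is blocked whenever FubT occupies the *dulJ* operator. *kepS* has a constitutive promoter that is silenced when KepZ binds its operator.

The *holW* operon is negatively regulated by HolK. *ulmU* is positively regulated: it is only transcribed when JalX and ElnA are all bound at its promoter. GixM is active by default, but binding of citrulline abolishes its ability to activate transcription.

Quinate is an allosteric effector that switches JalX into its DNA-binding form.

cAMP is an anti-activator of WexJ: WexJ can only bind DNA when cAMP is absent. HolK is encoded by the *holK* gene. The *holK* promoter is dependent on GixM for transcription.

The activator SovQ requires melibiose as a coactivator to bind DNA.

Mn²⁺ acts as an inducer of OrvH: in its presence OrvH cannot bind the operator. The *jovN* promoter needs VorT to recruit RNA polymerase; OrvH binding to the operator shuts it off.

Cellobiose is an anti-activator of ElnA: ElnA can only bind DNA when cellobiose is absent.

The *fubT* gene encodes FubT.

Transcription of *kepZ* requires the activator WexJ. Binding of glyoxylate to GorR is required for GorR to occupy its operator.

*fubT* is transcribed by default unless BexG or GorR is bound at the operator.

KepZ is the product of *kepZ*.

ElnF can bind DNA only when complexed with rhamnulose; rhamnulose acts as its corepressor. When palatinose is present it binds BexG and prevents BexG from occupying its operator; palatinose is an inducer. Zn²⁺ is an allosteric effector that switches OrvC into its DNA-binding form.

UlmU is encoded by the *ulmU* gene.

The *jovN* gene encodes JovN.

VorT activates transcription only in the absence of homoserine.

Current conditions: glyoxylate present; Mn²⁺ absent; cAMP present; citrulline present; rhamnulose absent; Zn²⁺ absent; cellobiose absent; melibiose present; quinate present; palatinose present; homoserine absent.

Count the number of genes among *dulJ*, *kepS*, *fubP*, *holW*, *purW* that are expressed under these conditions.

Palatinose is present, so BexG is inactive.
Glyoxylate is present, so GorR is active.
With repressor GorR bound, *fubT* is not transcribed.
So FubT is not produced.
Zn²⁺ is absent, so OrvC is inactive.
Required activator OrvC is absent, so *dulJ* is not transcribed.
→ *dulJ* is OFF.
cAMP is present, so WexJ is inactive.
Required activator WexJ is absent, so *kepZ* is not transcribed.
So KepZ is not produced.
With no repressor bound, *kepS* is transcribed.
→ *kepS* is ON.
Homoserine is absent, so VorT is active.
Mn²⁺ is absent, so OrvH is active.
With repressor OrvH bound, *jovN* is not transcribed.
So JovN is not produced.
Melibiose is present, so SovQ is active.
Required activator JovN is absent, so *fubP* is not transcribed.
→ *fubP* is OFF.
Citrulline is present, so GixM is inactive.
Required activator GixM is absent, so *holK* is not transcribed.
So HolK is not produced.
With no repressor bound, *holW* is transcribed.
→ *holW* is ON.
Rhamnulose is absent, so ElnF is inactive.
Quinate is present, so JalX is active.
Cellobiose is absent, so ElnA is active.
No repressor is bound and JalX and ElnA are active, so *ulmU* is transcribed.
So UlmU is produced and active.
No repressor is bound and UlmU is active, so *purW* is transcribed.
→ *purW* is ON.
3 of the 5 genes are transcribed.

3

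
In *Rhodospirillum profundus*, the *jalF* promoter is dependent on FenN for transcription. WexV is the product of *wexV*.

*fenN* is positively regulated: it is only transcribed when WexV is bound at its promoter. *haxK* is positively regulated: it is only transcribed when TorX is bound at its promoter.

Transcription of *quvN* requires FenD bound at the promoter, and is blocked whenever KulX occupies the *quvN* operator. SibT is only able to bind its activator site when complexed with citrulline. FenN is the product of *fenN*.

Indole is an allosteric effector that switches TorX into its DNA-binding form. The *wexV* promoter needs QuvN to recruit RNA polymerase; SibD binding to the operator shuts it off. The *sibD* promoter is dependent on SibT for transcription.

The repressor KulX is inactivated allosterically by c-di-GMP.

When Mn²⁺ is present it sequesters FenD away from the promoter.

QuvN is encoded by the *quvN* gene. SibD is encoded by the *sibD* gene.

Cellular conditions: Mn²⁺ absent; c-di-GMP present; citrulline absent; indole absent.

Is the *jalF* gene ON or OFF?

Citrulline is absent, so SibT is inactive.
Required activator SibT is absent, so *sibD* is not transcribed.
So SibD is not produced.
c-di-GMP is present, so KulX is inactive.
Mn²⁺ is absent, so FenD is active.
No repressor is bound and FenD is active, so *quvN* is transcribed.
So QuvN is produced and active.
No repressor is bound and QuvN is active, so *wexV* is transcribed.
So WexV is produced and active.
No repressor is bound and WexV is active, so *fenN* is transcribed.
So FenN is produced and active.
No repressor is bound and FenN is active, so *jalF* is transcribed.

ON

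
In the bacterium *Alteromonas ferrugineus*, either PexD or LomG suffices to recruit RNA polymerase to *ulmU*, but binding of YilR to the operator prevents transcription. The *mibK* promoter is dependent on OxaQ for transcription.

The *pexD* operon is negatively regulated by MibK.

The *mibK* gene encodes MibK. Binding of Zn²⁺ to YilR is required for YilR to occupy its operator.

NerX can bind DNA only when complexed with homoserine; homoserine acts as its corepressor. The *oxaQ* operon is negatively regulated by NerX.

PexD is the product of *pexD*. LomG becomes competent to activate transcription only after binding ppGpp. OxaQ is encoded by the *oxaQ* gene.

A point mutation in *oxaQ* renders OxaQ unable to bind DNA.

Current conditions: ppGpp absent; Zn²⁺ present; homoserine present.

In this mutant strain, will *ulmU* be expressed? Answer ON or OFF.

OxaQ is non-functional in this strain, so it has no effect.
Required activator OxaQ is absent, so *mibK* is not transcribed.
So MibK is not produced.
With no repressor bound, *pexD* is transcribed.
So PexD is produced and active.
Zn²⁺ is present, so YilR is active.
ppGpp is absent, so LomG is inactive.
With repressor YilR bound, *ulmU* is not transcribed.

OFF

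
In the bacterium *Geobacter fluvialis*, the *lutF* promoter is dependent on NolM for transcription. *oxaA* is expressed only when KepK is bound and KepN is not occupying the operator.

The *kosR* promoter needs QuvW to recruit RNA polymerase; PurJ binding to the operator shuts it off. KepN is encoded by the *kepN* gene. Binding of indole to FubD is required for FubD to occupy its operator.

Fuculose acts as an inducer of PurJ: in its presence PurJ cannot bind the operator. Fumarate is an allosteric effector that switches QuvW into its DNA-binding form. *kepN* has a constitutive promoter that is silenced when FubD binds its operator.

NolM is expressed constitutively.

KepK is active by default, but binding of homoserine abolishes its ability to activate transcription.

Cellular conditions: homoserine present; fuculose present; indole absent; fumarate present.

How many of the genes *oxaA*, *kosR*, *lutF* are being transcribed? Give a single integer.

2

Indole is absent, so FubD is inactive.
With no repressor bound, *kepN* is transcribed.
So KepN is produced and active.
Homoserine is present, so KepK is inactive.
With repressor KepN bound, *oxaA* is not transcribed.
→ *oxaA* is OFF.
Fuculose is present, so PurJ is inactive.
Fumarate is present, so QuvW is active.
No repressor is bound and QuvW is active, so *kosR* is transcribed.
→ *kosR* is ON.
NolM is produced constitutively and is active.
No repressor is bound and NolM is active, so *lutF* is transcribed.
→ *lutF* is ON.
2 of the 3 genes are transcribed.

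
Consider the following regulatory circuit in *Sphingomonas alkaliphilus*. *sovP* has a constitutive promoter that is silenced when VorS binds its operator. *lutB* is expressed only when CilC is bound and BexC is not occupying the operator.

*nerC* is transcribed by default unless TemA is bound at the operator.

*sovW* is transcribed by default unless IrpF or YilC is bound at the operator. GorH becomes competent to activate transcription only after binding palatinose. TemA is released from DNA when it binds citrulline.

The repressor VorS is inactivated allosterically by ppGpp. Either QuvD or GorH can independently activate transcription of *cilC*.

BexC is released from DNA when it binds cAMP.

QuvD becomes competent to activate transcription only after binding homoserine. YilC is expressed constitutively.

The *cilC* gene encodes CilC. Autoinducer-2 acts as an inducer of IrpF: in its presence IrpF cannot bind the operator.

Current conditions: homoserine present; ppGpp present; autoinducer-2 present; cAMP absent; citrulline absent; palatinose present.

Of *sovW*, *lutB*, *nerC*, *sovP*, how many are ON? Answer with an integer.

Autoinducer-2 is present, so IrpF is inactive.
YilC is produced constitutively and is active.
With repressor YilC bound, *sovW* is not transcribed.
→ *sovW* is OFF.
Homoserine is present, so QuvD is active.
Palatinose is present, so GorH is active.
Activator QuvD is present, so *cilC* is transcribed.
So CilC is produced and active.
cAMP is absent, so BexC is active.
With repressor BexC bound, *lutB* is not transcribed.
→ *lutB* is OFF.
Citrulline is absent, so TemA is active.
With repressor TemA bound, *nerC* is not transcribed.
→ *nerC* is OFF.
ppGpp is present, so VorS is inactive.
With no repressor bound, *sovP* is transcribed.
→ *sovP* is ON.
1 of the 4 genes is transcribed.

1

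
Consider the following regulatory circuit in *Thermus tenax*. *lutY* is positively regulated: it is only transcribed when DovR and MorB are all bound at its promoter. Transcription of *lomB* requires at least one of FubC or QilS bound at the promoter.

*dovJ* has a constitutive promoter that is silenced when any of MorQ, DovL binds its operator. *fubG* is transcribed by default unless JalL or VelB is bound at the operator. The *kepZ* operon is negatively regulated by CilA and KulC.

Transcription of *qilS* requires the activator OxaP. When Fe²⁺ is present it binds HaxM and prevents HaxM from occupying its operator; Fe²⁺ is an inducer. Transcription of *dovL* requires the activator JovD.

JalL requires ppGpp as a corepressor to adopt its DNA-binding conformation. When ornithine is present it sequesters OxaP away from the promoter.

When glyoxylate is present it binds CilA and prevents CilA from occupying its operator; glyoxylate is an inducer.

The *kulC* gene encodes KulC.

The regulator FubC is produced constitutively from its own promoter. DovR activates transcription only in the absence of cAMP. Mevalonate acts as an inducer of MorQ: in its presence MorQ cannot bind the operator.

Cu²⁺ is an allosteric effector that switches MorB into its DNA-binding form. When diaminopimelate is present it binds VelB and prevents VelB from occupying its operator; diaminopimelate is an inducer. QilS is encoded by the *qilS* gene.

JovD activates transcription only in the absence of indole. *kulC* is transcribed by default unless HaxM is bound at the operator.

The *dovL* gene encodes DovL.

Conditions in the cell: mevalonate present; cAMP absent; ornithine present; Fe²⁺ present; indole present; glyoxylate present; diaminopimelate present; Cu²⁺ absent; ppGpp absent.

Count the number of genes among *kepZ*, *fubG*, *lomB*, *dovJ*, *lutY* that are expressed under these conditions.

3

Glyoxylate is present, so CilA is inactive.
Fe²⁺ is present, so HaxM is inactive.
With no repressor bound, *kulC* is transcribed.
So KulC is produced and active.
With repressor KulC bound, *kepZ* is not transcribed.
→ *kepZ* is OFF.
ppGpp is absent, so JalL is inactive.
Diaminopimelate is present, so VelB is inactive.
With no repressor bound, *fubG* is transcribed.
→ *fubG* is ON.
FubC is produced constitutively and is active.
Ornithine is present, so OxaP is inactive.
Required activator OxaP is absent, so *qilS* is not transcribed.
So QilS is not produced.
Activator FubC is present, so *lomB* is transcribed.
→ *lomB* is ON.
Mevalonate is present, so MorQ is inactive.
Indole is present, so JovD is inactive.
Required activator JovD is absent, so *dovL* is not transcribed.
So DovL is not produced.
With no repressor bound, *dovJ* is transcribed.
→ *dovJ* is ON.
cAMP is absent, so DovR is active.
Cu²⁺ is absent, so MorB is inactive.
Required activator MorB is absent, so *lutY* is not transcribed.
→ *lutY* is OFF.
3 of the 5 genes are transcribed.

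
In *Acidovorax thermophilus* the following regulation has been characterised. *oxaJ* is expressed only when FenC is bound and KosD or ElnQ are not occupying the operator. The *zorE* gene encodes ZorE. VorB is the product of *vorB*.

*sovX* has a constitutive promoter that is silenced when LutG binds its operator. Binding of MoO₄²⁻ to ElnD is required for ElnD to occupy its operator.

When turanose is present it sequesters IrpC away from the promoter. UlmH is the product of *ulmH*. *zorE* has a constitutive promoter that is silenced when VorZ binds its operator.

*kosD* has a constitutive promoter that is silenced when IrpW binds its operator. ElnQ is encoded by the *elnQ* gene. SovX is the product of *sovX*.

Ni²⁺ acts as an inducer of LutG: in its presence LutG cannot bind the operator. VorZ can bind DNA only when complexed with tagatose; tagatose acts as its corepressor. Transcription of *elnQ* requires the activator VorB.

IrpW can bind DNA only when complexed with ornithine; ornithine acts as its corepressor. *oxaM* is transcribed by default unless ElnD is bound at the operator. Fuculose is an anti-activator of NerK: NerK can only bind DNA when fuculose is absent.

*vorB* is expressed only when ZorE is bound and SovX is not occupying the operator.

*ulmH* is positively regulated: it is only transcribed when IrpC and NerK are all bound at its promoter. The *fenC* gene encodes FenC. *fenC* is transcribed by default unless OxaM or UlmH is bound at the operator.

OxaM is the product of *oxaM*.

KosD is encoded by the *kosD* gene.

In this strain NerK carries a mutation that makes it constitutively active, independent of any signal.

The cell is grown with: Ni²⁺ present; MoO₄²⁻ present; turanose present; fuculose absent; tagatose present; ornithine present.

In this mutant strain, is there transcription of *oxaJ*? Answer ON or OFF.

Ornithine is present, so IrpW is active.
With repressor IrpW bound, *kosD* is not transcribed.
So KosD is not produced.
MoO₄²⁻ is present, so ElnD is active.
With repressor ElnD bound, *oxaM* is not transcribed.
So OxaM is not produced.
Turanose is present, so IrpC is inactive.
NerK is constitutively active in this strain.
Required activator IrpC is absent, so *ulmH* is not transcribed.
So UlmH is not produced.
With no repressor bound, *fenC* is transcribed.
So FenC is produced and active.
Tagatose is present, so VorZ is active.
With repressor VorZ bound, *zorE* is not transcribed.
So ZorE is not produced.
Ni²⁺ is present, so LutG is inactive.
With no repressor bound, *sovX* is transcribed.
So SovX is produced and active.
With repressor SovX bound, *vorB* is not transcribed.
So VorB is not produced.
Required activator VorB is absent, so *elnQ* is not transcribed.
So ElnQ is not produced.
No repressor is bound and FenC is active, so *oxaJ* is transcribed.

ON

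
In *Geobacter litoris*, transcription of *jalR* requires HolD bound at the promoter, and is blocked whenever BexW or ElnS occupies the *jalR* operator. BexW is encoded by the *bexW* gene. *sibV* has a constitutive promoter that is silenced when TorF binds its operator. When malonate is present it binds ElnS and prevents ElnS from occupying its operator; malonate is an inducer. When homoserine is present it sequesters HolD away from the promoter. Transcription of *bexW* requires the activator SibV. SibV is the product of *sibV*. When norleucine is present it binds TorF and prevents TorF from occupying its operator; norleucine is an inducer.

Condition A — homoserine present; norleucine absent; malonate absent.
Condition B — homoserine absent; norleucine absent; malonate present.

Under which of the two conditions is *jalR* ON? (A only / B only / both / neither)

Condition A:
Homoserine is present, so HolD is inactive.
Norleucine is absent, so TorF is active.
With repressor TorF bound, *sibV* is not transcribed.
So SibV is not produced.
Required activator SibV is absent, so *bexW* is not transcribed.
So BexW is not produced.
Malonate is absent, so ElnS is active.
With repressor ElnS bound, *jalR* is not transcribed.
→ *jalR* is OFF in A.
Condition B:
Homoserine is absent, so HolD is active.
Norleucine is absent, so TorF is active.
With repressor TorF bound, *sibV* is not transcribed.
So SibV is not produced.
Required activator SibV is absent, so *bexW* is not transcribed.
So BexW is not produced.
Malonate is present, so ElnS is inactive.
No repressor is bound and HolD is active, so *jalR* is transcribed.
→ *jalR* is ON in B.

B only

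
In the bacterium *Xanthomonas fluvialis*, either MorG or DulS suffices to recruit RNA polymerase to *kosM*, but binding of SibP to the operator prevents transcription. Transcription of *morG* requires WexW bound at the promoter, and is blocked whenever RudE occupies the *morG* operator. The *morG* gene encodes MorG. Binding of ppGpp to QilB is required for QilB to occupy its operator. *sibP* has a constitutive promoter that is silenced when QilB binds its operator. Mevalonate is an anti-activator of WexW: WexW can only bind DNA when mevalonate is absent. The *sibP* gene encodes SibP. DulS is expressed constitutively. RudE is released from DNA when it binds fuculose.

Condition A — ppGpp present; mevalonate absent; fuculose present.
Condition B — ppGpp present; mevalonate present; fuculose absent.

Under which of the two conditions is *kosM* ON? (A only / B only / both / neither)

Condition A:
ppGpp is present, so QilB is active.
With repressor QilB bound, *sibP* is not transcribed.
So SibP is not produced.
Mevalonate is absent, so WexW is active.
Fuculose is present, so RudE is inactive.
No repressor is bound and WexW is active, so *morG* is transcribed.
So MorG is produced and active.
DulS is produced constitutively and is active.
Activator MorG is present, so *kosM* is transcribed.
→ *kosM* is ON in A.
Condition B:
ppGpp is present, so QilB is active.
With repressor QilB bound, *sibP* is not transcribed.
So SibP is not produced.
Mevalonate is present, so WexW is inactive.
Fuculose is absent, so RudE is active.
With repressor RudE bound, *morG* is not transcribed.
So MorG is not produced.
DulS is produced constitutively and is active.
Activator DulS is present, so *kosM* is transcribed.
→ *kosM* is ON in B.

both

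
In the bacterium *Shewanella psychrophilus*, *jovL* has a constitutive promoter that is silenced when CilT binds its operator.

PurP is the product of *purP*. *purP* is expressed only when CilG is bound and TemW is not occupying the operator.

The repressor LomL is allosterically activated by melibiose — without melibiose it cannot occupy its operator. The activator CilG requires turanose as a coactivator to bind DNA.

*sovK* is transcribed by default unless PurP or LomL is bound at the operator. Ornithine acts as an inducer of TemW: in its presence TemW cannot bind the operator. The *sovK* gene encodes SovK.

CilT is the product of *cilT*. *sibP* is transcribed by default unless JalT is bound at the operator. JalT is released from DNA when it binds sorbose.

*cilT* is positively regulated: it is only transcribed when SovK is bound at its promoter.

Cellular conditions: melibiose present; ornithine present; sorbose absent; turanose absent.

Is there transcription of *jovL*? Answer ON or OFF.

ON

Ornithine is present, so TemW is inactive.
Turanose is absent, so CilG is inactive.
Required activator CilG is absent, so *purP* is not transcribed.
So PurP is not produced.
Melibiose is present, so LomL is active.
With repressor LomL bound, *sovK* is not transcribed.
So SovK is not produced.
Required activator SovK is absent, so *cilT* is not transcribed.
So CilT is not produced.
With no repressor bound, *jovL* is transcribed.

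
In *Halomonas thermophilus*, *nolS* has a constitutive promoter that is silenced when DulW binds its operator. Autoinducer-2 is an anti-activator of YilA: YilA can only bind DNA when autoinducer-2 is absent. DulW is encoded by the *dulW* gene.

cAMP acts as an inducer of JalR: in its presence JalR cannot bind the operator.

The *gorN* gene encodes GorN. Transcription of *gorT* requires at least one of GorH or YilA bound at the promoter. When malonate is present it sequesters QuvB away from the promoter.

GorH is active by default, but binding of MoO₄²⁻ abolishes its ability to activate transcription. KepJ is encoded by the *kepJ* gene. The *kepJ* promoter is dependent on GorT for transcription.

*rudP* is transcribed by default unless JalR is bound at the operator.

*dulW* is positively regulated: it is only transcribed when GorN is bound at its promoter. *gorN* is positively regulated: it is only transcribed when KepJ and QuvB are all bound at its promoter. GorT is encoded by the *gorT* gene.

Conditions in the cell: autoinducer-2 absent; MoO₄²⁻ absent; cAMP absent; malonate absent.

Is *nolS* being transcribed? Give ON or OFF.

OFF

MoO₄²⁻ is absent, so GorH is active.
Autoinducer-2 is absent, so YilA is active.
Activator GorH is present, so *gorT* is transcribed.
So GorT is produced and active.
No repressor is bound and GorT is active, so *kepJ* is transcribed.
So KepJ is produced and active.
Malonate is absent, so QuvB is active.
No repressor is bound and KepJ and QuvB are active, so *gorN* is transcribed.
So GorN is produced and active.
No repressor is bound and GorN is active, so *dulW* is transcribed.
So DulW is produced and active.
With repressor DulW bound, *nolS* is not transcribed.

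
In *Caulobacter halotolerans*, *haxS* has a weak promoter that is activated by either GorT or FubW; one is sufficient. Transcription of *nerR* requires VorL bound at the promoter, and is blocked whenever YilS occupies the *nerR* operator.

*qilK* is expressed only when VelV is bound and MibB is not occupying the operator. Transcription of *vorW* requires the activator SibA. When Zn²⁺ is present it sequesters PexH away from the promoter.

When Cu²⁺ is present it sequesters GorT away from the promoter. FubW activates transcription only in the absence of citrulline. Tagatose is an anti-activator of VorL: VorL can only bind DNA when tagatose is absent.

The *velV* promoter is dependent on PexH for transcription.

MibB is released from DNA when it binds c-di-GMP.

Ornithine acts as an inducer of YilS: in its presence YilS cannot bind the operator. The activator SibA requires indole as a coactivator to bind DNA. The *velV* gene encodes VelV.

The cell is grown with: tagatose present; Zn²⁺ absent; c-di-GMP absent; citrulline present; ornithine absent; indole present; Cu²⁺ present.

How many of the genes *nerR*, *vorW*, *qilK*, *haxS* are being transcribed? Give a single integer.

1

Tagatose is present, so VorL is inactive.
Ornithine is absent, so YilS is active.
With repressor YilS bound, *nerR* is not transcribed.
→ *nerR* is OFF.
Indole is present, so SibA is active.
No repressor is bound and SibA is active, so *vorW* is transcribed.
→ *vorW* is ON.
Zn²⁺ is absent, so PexH is active.
No repressor is bound and PexH is active, so *velV* is transcribed.
So VelV is produced and active.
c-di-GMP is absent, so MibB is active.
With repressor MibB bound, *qilK* is not transcribed.
→ *qilK* is OFF.
Cu²⁺ is present, so GorT is inactive.
Citrulline is present, so FubW is inactive.
No activator is available at the *haxS* promoter, so *haxS* is not transcribed.
→ *haxS* is OFF.
1 of the 4 genes is transcribed.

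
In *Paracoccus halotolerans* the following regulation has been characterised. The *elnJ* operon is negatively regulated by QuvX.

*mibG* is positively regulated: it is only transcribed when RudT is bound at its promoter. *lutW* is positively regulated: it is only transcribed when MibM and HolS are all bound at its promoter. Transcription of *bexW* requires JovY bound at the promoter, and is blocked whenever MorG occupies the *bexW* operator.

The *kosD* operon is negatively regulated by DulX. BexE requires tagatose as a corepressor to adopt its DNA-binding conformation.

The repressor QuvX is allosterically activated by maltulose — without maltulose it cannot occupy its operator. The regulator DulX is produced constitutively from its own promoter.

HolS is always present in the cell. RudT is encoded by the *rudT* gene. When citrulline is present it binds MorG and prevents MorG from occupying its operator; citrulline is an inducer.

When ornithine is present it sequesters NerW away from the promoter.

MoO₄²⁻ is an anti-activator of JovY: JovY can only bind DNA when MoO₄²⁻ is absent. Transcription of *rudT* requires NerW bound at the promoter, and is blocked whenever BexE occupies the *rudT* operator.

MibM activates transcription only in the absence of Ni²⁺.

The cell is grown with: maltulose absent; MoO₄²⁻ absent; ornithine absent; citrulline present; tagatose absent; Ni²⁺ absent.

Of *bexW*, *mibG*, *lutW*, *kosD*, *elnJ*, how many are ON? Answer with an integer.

Citrulline is present, so MorG is inactive.
MoO₄²⁻ is absent, so JovY is active.
No repressor is bound and JovY is active, so *bexW* is transcribed.
→ *bexW* is ON.
Ornithine is absent, so NerW is active.
Tagatose is absent, so BexE is inactive.
No repressor is bound and NerW is active, so *rudT* is transcribed.
So RudT is produced and active.
No repressor is bound and RudT is active, so *mibG* is transcribed.
→ *mibG* is ON.
Ni²⁺ is absent, so MibM is active.
HolS is produced constitutively and is active.
No repressor is bound and MibM and HolS are active, so *lutW* is transcribed.
→ *lutW* is ON.
DulX is produced constitutively and is active.
With repressor DulX bound, *kosD* is not transcribed.
→ *kosD* is OFF.
Maltulose is absent, so QuvX is inactive.
With no repressor bound, *elnJ* is transcribed.
→ *elnJ* is ON.
4 of the 5 genes are transcribed.

4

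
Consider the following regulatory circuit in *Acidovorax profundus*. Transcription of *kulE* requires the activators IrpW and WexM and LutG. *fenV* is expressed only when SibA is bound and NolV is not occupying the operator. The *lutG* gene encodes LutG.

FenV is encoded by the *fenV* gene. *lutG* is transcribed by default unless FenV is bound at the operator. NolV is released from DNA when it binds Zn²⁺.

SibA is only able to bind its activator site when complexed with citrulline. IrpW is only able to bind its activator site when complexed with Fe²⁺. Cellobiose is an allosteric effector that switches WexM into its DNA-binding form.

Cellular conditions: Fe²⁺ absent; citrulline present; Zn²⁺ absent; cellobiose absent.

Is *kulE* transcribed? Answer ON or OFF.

Fe²⁺ is absent, so IrpW is inactive.
Cellobiose is absent, so WexM is inactive.
Zn²⁺ is absent, so NolV is active.
Citrulline is present, so SibA is active.
With repressor NolV bound, *fenV* is not transcribed.
So FenV is not produced.
With no repressor bound, *lutG* is transcribed.
So LutG is produced and active.
Required activator IrpW is absent, so *kulE* is not transcribed.

OFF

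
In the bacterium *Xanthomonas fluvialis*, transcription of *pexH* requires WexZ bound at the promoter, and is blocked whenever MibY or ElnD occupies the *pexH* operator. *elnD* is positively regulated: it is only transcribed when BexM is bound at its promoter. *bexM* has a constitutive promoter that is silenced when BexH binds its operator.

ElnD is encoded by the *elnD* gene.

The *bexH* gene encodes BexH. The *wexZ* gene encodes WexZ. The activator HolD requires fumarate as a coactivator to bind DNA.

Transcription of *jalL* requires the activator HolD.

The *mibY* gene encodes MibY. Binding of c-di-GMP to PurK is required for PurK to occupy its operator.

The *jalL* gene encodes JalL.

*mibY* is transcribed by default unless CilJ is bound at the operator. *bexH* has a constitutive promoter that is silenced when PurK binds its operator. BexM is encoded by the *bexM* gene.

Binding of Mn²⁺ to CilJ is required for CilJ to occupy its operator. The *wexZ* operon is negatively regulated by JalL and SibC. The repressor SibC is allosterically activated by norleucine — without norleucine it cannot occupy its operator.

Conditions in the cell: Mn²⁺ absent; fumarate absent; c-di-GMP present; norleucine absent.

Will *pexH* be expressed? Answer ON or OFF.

OFF

Mn²⁺ is absent, so CilJ is inactive.
With no repressor bound, *mibY* is transcribed.
So MibY is produced and active.
Fumarate is absent, so HolD is inactive.
Required activator HolD is absent, so *jalL* is not transcribed.
So JalL is not produced.
Norleucine is absent, so SibC is inactive.
With no repressor bound, *wexZ* is transcribed.
So WexZ is produced and active.
c-di-GMP is present, so PurK is active.
With repressor PurK bound, *bexH* is not transcribed.
So BexH is not produced.
With no repressor bound, *bexM* is transcribed.
So BexM is produced and active.
No repressor is bound and BexM is active, so *elnD* is transcribed.
So ElnD is produced and active.
With repressor MibY bound, *pexH* is not transcribed.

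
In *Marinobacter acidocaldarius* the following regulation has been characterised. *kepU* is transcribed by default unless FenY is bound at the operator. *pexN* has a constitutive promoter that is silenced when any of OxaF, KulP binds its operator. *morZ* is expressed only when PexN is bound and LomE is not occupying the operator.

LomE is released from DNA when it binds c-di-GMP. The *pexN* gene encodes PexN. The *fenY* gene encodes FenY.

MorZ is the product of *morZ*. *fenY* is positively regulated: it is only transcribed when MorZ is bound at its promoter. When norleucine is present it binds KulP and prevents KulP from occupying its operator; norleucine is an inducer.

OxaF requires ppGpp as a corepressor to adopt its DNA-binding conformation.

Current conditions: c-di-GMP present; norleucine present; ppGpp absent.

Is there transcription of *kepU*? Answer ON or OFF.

ppGpp is absent, so OxaF is inactive.
Norleucine is present, so KulP is inactive.
With no repressor bound, *pexN* is transcribed.
So PexN is produced and active.
c-di-GMP is present, so LomE is inactive.
No repressor is bound and PexN is active, so *morZ* is transcribed.
So MorZ is produced and active.
No repressor is bound and MorZ is active, so *fenY* is transcribed.
So FenY is produced and active.
With repressor FenY bound, *kepU* is not transcribed.

OFF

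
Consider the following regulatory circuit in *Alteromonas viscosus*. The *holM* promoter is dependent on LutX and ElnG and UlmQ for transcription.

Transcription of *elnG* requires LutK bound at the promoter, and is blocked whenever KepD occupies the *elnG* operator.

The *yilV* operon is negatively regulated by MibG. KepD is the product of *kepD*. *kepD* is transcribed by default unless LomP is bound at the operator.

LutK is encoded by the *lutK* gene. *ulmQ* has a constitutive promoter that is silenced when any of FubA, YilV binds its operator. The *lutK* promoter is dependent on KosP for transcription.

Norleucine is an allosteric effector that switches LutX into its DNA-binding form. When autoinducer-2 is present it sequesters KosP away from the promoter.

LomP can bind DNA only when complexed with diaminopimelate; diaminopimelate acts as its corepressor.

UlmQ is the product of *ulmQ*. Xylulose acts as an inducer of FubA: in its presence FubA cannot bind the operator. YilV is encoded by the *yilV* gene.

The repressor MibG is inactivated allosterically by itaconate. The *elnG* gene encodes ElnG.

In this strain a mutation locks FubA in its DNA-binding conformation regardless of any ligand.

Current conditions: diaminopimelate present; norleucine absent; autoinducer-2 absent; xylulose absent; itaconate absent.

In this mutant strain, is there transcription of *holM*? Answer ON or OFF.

Norleucine is absent, so LutX is inactive.
Diaminopimelate is present, so LomP is active.
With repressor LomP bound, *kepD* is not transcribed.
So KepD is not produced.
Autoinducer-2 is absent, so KosP is active.
No repressor is bound and KosP is active, so *lutK* is transcribed.
So LutK is produced and active.
No repressor is bound and LutK is active, so *elnG* is transcribed.
So ElnG is produced and active.
FubA is constitutively active in this strain.
Itaconate is absent, so MibG is active.
With repressor MibG bound, *yilV* is not transcribed.
So YilV is not produced.
With repressor FubA bound, *ulmQ* is not transcribed.
So UlmQ is not produced.
Required activator LutX is absent, so *holM* is not transcribed.

OFF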